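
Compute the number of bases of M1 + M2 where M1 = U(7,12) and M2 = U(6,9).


Bases of a direct sum M1 + M2: |B| = |B(M1)| * |B(M2)|.
|B(U(7,12))| = C(12,7) = 792.
|B(U(6,9))| = C(9,6) = 84.
Total bases = 792 * 84 = 66528.

66528


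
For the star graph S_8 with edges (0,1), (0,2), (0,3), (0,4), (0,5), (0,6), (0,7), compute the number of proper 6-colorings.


P(tree, k) = k * (k-1)^(7) for any tree on 8 vertices.
P(6) = 6 * 5^7 = 6 * 78125 = 468750.

468750


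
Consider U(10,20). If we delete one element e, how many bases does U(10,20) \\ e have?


Deleting e from U(10,20) gives U(10,19) since n > r.
Bases of U(10,19) = (19 choose 10) = 92378.

92378


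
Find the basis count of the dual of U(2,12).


The dual of U(r,n) is U(n-r, n) = U(10,12).
Bases of U(10,12) are all (10)-element subsets.
|B(M*)| = C(12,10) = 12! / (10! * 2!) = 66.

66


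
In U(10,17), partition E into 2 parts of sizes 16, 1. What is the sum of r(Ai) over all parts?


r(Ai) = min(|Ai|, 10) for each part.
Sum = min(16,10) + min(1,10)
    = 10 + 1
    = 11.

11


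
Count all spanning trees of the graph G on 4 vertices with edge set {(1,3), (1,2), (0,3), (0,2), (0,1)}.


By Kirchhoff's matrix tree theorem, the number of spanning trees equals
the determinant of any cofactor of the Laplacian matrix L.
G has 4 vertices and 5 edges.
Computing the (3 x 3) cofactor determinant gives 8.

8


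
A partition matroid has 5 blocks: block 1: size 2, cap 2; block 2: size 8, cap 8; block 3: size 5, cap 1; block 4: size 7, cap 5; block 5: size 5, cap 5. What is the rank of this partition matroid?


Rank of a partition matroid = sum of min(|Si|, ci) for each block.
= min(2,2) + min(8,8) + min(5,1) + min(7,5) + min(5,5)
= 2 + 8 + 1 + 5 + 5
= 21.

21


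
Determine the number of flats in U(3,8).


Flats of U(3,8): every subset of size < 3 is a flat, plus E itself.
Count = (8 choose 0) + (8 choose 1) + (8 choose 2) + 1
     = 1 + 8 + 28 + 1
     = 38.

38


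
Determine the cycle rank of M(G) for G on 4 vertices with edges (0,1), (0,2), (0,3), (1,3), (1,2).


Cycle rank (nullity) = |E| - r(M) = |E| - (|V| - c).
|E| = 5, |V| = 4, c = 1.
Nullity = 5 - (4 - 1) = 5 - 3 = 2.

2


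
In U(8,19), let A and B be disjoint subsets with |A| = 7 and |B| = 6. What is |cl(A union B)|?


|A union B| = 7 + 6 = 13 (disjoint).
In U(8,19), cl(S) = S if |S| < 8, else cl(S) = E.
Since 13 >= 8, cl(A union B) = E.
|cl(A union B)| = 19.

19


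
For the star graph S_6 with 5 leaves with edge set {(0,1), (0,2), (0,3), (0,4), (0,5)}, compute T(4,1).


A star on 6 vertices is a tree with 5 edges.
T(x,y) = x^(5) for any tree.
T(4,1) = 4^5 = 1024.

1024


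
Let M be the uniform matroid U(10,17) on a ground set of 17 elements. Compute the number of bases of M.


Bases of U(10,17) are all 10-element subsets of the 17-element ground set.
Number of bases = C(17,10).
C(17,10) = 19448.

19448


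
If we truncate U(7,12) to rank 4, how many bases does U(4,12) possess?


Truncating U(7,12) to rank 4 gives U(4,12).
Bases of U(4,12) are all 4-element subsets of 12 elements.
Number of bases = (12 choose 4) = 495.

495


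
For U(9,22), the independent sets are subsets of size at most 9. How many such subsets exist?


Independent sets of U(9,22) are all subsets of size <= 9.
Count = (22 choose 0) + (22 choose 1) + (22 choose 2) + (22 choose 3) + (22 choose 4) + (22 choose 5) + (22 choose 6) + (22 choose 7) + (22 choose 8) + (22 choose 9)
     = 1 + 22 + 231 + 1540 + 7315 + 26334 + 74613 + 170544 + 319770 + 497420
     = 1097790.

1097790


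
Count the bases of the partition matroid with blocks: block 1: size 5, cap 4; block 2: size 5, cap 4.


A basis picks exactly ci elements from block i.
Number of bases = product of C(|Si|, ci).
= C(5,4) * C(5,4)
= 5 * 5
= 25.

25


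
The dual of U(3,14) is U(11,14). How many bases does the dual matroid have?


The dual of U(r,n) is U(n-r, n) = U(11,14).
Bases of U(11,14) are all (11)-element subsets.
|B(M*)| = (14 choose 11) = 364.

364


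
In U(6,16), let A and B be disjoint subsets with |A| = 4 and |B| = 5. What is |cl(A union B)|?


|A union B| = 4 + 5 = 9 (disjoint).
In U(6,16), cl(S) = S if |S| < 6, else cl(S) = E.
Since 9 >= 6, cl(A union B) = E.
|cl(A union B)| = 16.

16


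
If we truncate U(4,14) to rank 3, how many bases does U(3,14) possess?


Truncating U(4,14) to rank 3 gives U(3,14).
Bases of U(3,14) are all 3-element subsets of 14 elements.
Number of bases = C(14,3) = 14! / (3! * 11!) = 364.

364


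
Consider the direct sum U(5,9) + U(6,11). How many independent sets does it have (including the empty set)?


For a direct sum, |I(M1+M2)| = |I(M1)| * |I(M2)|.
|I(U(5,9))| = sum C(9,k) for k=0..5 = 382.
|I(U(6,11))| = sum C(11,k) for k=0..6 = 1486.
Total = 382 * 1486 = 567652.

567652


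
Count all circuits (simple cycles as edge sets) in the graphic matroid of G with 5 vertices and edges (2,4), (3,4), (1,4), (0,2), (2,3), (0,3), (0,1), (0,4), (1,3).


A circuit in a graphic matroid = edge set of a simple cycle.
G has 5 vertices and 9 edges.
Enumerating all minimal edge subsets forming cycles...
Total circuits found: 22.

22


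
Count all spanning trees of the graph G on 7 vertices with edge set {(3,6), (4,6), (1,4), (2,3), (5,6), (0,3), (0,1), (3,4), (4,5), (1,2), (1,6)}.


By Kirchhoff's matrix tree theorem, the number of spanning trees equals
the determinant of any cofactor of the Laplacian matrix L.
G has 7 vertices and 11 edges.
Computing the (6 x 6) cofactor determinant gives 160.

160


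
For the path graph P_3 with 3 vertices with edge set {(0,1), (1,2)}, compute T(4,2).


A path on 3 vertices is a tree with 2 edges.
T(x,y) = x^(2) for any tree.
T(4,2) = 4^2 = 16.

16


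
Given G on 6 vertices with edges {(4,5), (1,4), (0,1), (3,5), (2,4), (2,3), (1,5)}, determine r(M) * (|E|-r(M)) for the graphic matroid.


r(M) = |V| - c = 6 - 1 = 5.
nullity = |E| - r(M) = 7 - 5 = 2.
Product = 5 * 2 = 10.

10


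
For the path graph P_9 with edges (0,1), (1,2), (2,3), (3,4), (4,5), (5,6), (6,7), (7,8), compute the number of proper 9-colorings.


P(P_9, k) = k * (k-1)^(8).
P(9) = 9 * 8^8 = 9 * 16777216 = 150994944.

150994944


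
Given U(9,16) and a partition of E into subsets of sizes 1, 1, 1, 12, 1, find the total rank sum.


r(Ai) = min(|Ai|, 9) for each part.
Sum = min(1,9) + min(1,9) + min(1,9) + min(12,9) + min(1,9)
    = 1 + 1 + 1 + 9 + 1
    = 13.

13


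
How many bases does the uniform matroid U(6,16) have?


Bases of U(6,16) are all 6-element subsets of the 16-element ground set.
Number of bases = C(16,6).
C(16,6) = 8008.

8008


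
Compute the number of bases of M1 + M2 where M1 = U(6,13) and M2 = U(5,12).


Bases of a direct sum M1 + M2: |B| = |B(M1)| * |B(M2)|.
|B(U(6,13))| = C(13,6) = 1716.
|B(U(5,12))| = C(12,5) = 792.
Total bases = 1716 * 792 = 1359072.

1359072


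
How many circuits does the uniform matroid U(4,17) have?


In U(4,17), circuits are the (5)-element subsets.
Any set of 5 elements is dependent, and removing any one element gives
an independent set of size 4, so it is a minimal dependent set.
Number of circuits = C(17,5) = 17! / (5! * 12!) = 6188.

6188


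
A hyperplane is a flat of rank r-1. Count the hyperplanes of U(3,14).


Hyperplanes of U(3,14) are flats of rank 2.
In a uniform matroid, these are exactly the (2)-element subsets.
Count = C(14,2) = (14 * 13) / (1 * 2) = 91.

91


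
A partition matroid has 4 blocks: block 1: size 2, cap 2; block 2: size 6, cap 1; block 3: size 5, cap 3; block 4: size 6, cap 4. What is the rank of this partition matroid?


Rank of a partition matroid = sum of min(|Si|, ci) for each block.
= min(2,2) + min(6,1) + min(5,3) + min(6,4)
= 2 + 1 + 3 + 4
= 10.

10


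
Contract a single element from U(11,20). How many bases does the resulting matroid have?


Contracting e from U(11,20) gives U(10,19).
Bases of U(10,19) = (19 choose 10) = 92378.

92378


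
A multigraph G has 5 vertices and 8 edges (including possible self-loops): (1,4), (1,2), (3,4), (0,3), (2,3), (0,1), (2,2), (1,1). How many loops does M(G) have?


In a graphic matroid, a loop is a self-loop edge (u,u) with rank 0.
Examining all 8 edges for self-loops...
Self-loops found: (2,2), (1,1)
Number of loops = 2.

2


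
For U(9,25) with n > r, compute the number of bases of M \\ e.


Deleting e from U(9,25) gives U(9,24) since n > r.
Bases of U(9,24) = (24 choose 9) = 1307504.

1307504


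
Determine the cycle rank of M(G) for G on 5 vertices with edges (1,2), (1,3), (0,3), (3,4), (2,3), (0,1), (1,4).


Cycle rank (nullity) = |E| - r(M) = |E| - (|V| - c).
|E| = 7, |V| = 5, c = 1.
Nullity = 7 - (5 - 1) = 7 - 4 = 3.

3


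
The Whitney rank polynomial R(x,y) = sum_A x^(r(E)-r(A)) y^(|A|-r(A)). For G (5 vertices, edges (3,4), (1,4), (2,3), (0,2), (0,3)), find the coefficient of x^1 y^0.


R(x,y) = sum over A in 2^E of x^(r(E)-r(A)) * y^(|A|-r(A)).
G has 5 vertices, 5 edges. r(E) = 4.
Enumerate all 2^5 = 32 subsets.
Count subsets with r(E)-r(A)=1 and |A|-r(A)=0: 9.

9


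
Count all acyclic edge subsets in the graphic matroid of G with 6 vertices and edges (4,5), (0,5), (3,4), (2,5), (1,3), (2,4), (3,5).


An independent set in a graphic matroid is an acyclic edge subset.
G has 6 vertices and 7 edges.
Enumerate all 2^7 = 128 subsets, checking for acyclicity.
Total independent sets = 96.

96


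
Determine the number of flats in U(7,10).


Flats of U(7,10): every subset of size < 7 is a flat, plus E itself.
Count = (10 choose 0) + (10 choose 1) + (10 choose 2) + (10 choose 3) + (10 choose 4) + (10 choose 5) + (10 choose 6) + 1
     = 1 + 10 + 45 + 120 + 210 + 252 + 210 + 1
     = 849.

849


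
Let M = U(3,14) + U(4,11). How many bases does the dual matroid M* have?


(M1+M2)* = M1* + M2*.
M1* = U(11,14), bases: C(14,11) = 364.
M2* = U(7,11), bases: C(11,7) = 330.
|B(M*)| = 364 * 330 = 120120.

120120


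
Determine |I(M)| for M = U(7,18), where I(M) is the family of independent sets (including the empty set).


Independent sets of U(7,18) are all subsets of size <= 7.
Count = C(18,0) + C(18,1) + C(18,2) + C(18,3) + C(18,4) + C(18,5) + C(18,6) + C(18,7)
     = 1 + 18 + 153 + 816 + 3060 + 8568 + 18564 + 31824
     = 63004.

63004


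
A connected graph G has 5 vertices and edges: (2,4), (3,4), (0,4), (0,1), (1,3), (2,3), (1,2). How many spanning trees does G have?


By Kirchhoff's matrix tree theorem, the number of spanning trees equals
the determinant of any cofactor of the Laplacian matrix L.
G has 5 vertices and 7 edges.
Computing the (4 x 4) cofactor determinant gives 24.

24


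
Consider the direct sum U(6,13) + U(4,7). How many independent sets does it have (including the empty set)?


For a direct sum, |I(M1+M2)| = |I(M1)| * |I(M2)|.
|I(U(6,13))| = sum C(13,k) for k=0..6 = 4096.
|I(U(4,7))| = sum C(7,k) for k=0..4 = 99.
Total = 4096 * 99 = 405504.

405504


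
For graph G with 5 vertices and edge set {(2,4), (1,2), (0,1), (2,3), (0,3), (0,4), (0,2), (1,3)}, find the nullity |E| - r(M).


Cycle rank (nullity) = |E| - r(M) = |E| - (|V| - c).
|E| = 8, |V| = 5, c = 1.
Nullity = 8 - (5 - 1) = 8 - 4 = 4.

4


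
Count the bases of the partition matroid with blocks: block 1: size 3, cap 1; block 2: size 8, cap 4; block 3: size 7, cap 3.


A basis picks exactly ci elements from block i.
Number of bases = product of C(|Si|, ci).
= C(3,1) * C(8,4) * C(7,3)
= 3 * 70 * 35
= 7350.

7350


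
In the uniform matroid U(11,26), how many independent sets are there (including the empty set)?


Independent sets of U(11,26) are all subsets of size <= 11.
Count = (26 choose 0) + (26 choose 1) + (26 choose 2) + (26 choose 3) + (26 choose 4) + (26 choose 5) + (26 choose 6) + (26 choose 7) + (26 choose 8) + (26 choose 9) + (26 choose 10) + (26 choose 11)
     = 1 + 26 + 325 + 2600 + 14950 + 65780 + 230230 + 657800 + 1562275 + 3124550 + 5311735 + 7726160
     = 18696432.

18696432


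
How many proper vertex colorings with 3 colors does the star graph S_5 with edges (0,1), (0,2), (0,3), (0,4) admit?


P(tree, k) = k * (k-1)^(4) for any tree on 5 vertices.
P(3) = 3 * 2^4 = 3 * 16 = 48.

48


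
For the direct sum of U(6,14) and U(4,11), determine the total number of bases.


Bases of a direct sum M1 + M2: |B| = |B(M1)| * |B(M2)|.
|B(U(6,14))| = C(14,6) = 3003.
|B(U(4,11))| = C(11,4) = 330.
Total bases = 3003 * 330 = 990990.

990990


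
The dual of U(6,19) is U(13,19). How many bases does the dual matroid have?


The dual of U(r,n) is U(n-r, n) = U(13,19).
Bases of U(13,19) are all (13)-element subsets.
|B(M*)| = C(19,13) = 27132.

27132


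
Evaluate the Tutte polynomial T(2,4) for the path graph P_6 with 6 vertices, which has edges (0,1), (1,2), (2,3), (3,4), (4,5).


A path on 6 vertices is a tree with 5 edges.
T(x,y) = x^(5) for any tree.
T(2,4) = 2^5 = 32.

32


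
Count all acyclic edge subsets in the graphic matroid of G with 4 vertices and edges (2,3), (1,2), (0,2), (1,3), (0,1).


An independent set in a graphic matroid is an acyclic edge subset.
G has 4 vertices and 5 edges.
Enumerate all 2^5 = 32 subsets, checking for acyclicity.
Total independent sets = 24.

24


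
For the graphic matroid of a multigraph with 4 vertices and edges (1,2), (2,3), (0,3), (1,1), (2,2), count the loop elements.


In a graphic matroid, a loop is a self-loop edge (u,u) with rank 0.
Examining all 5 edges for self-loops...
Self-loops found: (1,1), (2,2)
Number of loops = 2.

2


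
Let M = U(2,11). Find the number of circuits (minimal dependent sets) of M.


In U(2,11), circuits are the (3)-element subsets.
Any set of 3 elements is dependent, and removing any one element gives
an independent set of size 2, so it is a minimal dependent set.
Number of circuits = (11 choose 3) = 165.

165


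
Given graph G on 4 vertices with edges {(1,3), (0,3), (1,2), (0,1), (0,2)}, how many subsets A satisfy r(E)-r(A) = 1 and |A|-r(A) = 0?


R(x,y) = sum over A in 2^E of x^(r(E)-r(A)) * y^(|A|-r(A)).
G has 4 vertices, 5 edges. r(E) = 3.
Enumerate all 2^5 = 32 subsets.
Count subsets with r(E)-r(A)=1 and |A|-r(A)=0: 10.

10


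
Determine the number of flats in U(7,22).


Flats of U(7,22): every subset of size < 7 is a flat, plus E itself.
Count = C(22,0) + C(22,1) + C(22,2) + C(22,3) + C(22,4) + C(22,5) + C(22,6) + 1
     = 1 + 22 + 231 + 1540 + 7315 + 26334 + 74613 + 1
     = 110057.

110057


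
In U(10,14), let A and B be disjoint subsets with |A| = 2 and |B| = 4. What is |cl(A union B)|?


|A union B| = 2 + 4 = 6 (disjoint).
In U(10,14), cl(S) = S if |S| < 10, else cl(S) = E.
Since 6 < 10, cl(A union B) = A union B.
|cl(A union B)| = 6.

6


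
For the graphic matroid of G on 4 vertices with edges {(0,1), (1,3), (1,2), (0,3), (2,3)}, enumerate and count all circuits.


A circuit in a graphic matroid = edge set of a simple cycle.
G has 4 vertices and 5 edges.
Enumerating all minimal edge subsets forming cycles...
Total circuits found: 3.

3


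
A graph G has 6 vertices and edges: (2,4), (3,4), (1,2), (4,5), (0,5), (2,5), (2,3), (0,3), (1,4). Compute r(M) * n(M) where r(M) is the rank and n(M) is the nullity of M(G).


r(M) = |V| - c = 6 - 1 = 5.
nullity = |E| - r(M) = 9 - 5 = 4.
Product = 5 * 4 = 20.

20


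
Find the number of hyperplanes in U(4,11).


Hyperplanes of U(4,11) are flats of rank 3.
In a uniform matroid, these are exactly the (3)-element subsets.
Count = (11 choose 3) = 165.

165


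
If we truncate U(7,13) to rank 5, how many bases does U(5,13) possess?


Truncating U(7,13) to rank 5 gives U(5,13).
Bases of U(5,13) are all 5-element subsets of 13 elements.
Number of bases = C(13,5) = 1287.

1287


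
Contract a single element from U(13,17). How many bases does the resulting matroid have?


Contracting e from U(13,17) gives U(12,16).
Bases of U(12,16) = C(16,12) = 1820.

1820


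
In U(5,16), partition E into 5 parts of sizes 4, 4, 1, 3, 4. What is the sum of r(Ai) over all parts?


r(Ai) = min(|Ai|, 5) for each part.
Sum = min(4,5) + min(4,5) + min(1,5) + min(3,5) + min(4,5)
    = 4 + 4 + 1 + 3 + 4
    = 16.

16


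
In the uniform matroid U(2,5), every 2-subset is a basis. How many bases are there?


Bases of U(2,5) are all 2-element subsets of the 5-element ground set.
Number of bases = C(5,2).
C(5,2) = (5 * 4) / (1 * 2) = 10.

10


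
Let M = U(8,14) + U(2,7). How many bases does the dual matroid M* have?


(M1+M2)* = M1* + M2*.
M1* = U(6,14), bases: C(14,6) = 3003.
M2* = U(5,7), bases: C(7,5) = 21.
|B(M*)| = 3003 * 21 = 63063.

63063


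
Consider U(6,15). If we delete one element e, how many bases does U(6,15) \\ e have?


Deleting e from U(6,15) gives U(6,14) since n > r.
Bases of U(6,14) = C(14,6) = 14! / (6! * 8!) = 3003.

3003


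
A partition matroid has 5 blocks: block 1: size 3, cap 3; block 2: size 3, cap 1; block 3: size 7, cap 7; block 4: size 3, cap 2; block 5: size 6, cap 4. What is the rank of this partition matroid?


Rank of a partition matroid = sum of min(|Si|, ci) for each block.
= min(3,3) + min(3,1) + min(7,7) + min(3,2) + min(6,4)
= 3 + 1 + 7 + 2 + 4
= 17.

17


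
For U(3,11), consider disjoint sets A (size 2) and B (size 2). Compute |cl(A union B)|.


|A union B| = 2 + 2 = 4 (disjoint).
In U(3,11), cl(S) = S if |S| < 3, else cl(S) = E.
Since 4 >= 3, cl(A union B) = E.
|cl(A union B)| = 11.

11


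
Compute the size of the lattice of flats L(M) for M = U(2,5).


Flats of U(2,5): every subset of size < 2 is a flat, plus E itself.
Count = (5 choose 0) + (5 choose 1) + 1
     = 1 + 5 + 1
     = 7.

7


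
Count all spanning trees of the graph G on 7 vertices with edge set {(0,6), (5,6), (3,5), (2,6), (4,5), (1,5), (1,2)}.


By Kirchhoff's matrix tree theorem, the number of spanning trees equals
the determinant of any cofactor of the Laplacian matrix L.
G has 7 vertices and 7 edges.
Computing the (6 x 6) cofactor determinant gives 4.

4


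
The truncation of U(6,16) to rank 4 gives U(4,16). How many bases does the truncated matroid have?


Truncating U(6,16) to rank 4 gives U(4,16).
Bases of U(4,16) are all 4-element subsets of 16 elements.
Number of bases = (16 choose 4) = 1820.

1820


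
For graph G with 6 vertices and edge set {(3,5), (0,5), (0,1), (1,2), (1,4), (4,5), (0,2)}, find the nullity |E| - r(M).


Cycle rank (nullity) = |E| - r(M) = |E| - (|V| - c).
|E| = 7, |V| = 6, c = 1.
Nullity = 7 - (6 - 1) = 7 - 5 = 2.

2


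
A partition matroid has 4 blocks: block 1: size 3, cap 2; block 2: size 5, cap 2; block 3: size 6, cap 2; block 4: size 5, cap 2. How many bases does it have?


A basis picks exactly ci elements from block i.
Number of bases = product of C(|Si|, ci).
= C(3,2) * C(5,2) * C(6,2) * C(5,2)
= 3 * 10 * 15 * 10
= 4500.

4500


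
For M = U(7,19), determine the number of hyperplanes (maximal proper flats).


Hyperplanes of U(7,19) are flats of rank 6.
In a uniform matroid, these are exactly the (6)-element subsets.
Count = C(19,6) = 27132.

27132


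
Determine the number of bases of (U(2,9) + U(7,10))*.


(M1+M2)* = M1* + M2*.
M1* = U(7,9), bases: C(9,7) = 36.
M2* = U(3,10), bases: C(10,3) = 120.
|B(M*)| = 36 * 120 = 4320.

4320


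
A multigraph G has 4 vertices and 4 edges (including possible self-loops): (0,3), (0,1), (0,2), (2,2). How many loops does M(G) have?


In a graphic matroid, a loop is a self-loop edge (u,u) with rank 0.
Examining all 4 edges for self-loops...
Self-loops found: (2,2)
Number of loops = 1.

1


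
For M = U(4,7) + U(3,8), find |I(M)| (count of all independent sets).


For a direct sum, |I(M1+M2)| = |I(M1)| * |I(M2)|.
|I(U(4,7))| = sum C(7,k) for k=0..4 = 99.
|I(U(3,8))| = sum C(8,k) for k=0..3 = 93.
Total = 99 * 93 = 9207.

9207


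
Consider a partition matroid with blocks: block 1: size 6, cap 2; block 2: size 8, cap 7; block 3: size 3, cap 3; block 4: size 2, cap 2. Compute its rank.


Rank of a partition matroid = sum of min(|Si|, ci) for each block.
= min(6,2) + min(8,7) + min(3,3) + min(2,2)
= 2 + 7 + 3 + 2
= 14.

14


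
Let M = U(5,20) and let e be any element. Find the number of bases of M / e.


Contracting e from U(5,20) gives U(4,19).
Bases of U(4,19) = C(19,4) = (19 * 18 * 17 * 16) / (1 * 2 * 3 * 4) = 3876.

3876


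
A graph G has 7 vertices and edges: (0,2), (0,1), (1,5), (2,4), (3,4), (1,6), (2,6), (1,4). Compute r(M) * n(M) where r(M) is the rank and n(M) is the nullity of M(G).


r(M) = |V| - c = 7 - 1 = 6.
nullity = |E| - r(M) = 8 - 6 = 2.
Product = 6 * 2 = 12.

12


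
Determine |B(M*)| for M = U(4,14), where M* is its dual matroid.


The dual of U(r,n) is U(n-r, n) = U(10,14).
Bases of U(10,14) are all (10)-element subsets.
|B(M*)| = C(14,10) = 1001.

1001


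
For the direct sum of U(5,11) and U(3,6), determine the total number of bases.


Bases of a direct sum M1 + M2: |B| = |B(M1)| * |B(M2)|.
|B(U(5,11))| = C(11,5) = 462.
|B(U(3,6))| = C(6,3) = 20.
Total bases = 462 * 20 = 9240.

9240


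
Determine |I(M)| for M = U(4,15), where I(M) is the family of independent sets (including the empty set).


Independent sets of U(4,15) are all subsets of size <= 4.
Count = (15 choose 0) + (15 choose 1) + (15 choose 2) + (15 choose 3) + (15 choose 4)
     = 1 + 15 + 105 + 455 + 1365
     = 1941.

1941


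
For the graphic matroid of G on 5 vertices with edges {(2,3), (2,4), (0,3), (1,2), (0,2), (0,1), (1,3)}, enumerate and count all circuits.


A circuit in a graphic matroid = edge set of a simple cycle.
G has 5 vertices and 7 edges.
Enumerating all minimal edge subsets forming cycles...
Total circuits found: 7.

7


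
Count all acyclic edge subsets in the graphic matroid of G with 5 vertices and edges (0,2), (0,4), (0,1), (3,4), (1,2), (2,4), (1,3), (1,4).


An independent set in a graphic matroid is an acyclic edge subset.
G has 5 vertices and 8 edges.
Enumerate all 2^8 = 256 subsets, checking for acyclicity.
Total independent sets = 128.

128


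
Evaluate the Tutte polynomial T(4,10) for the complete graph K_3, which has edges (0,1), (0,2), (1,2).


T(K_3; x,y) = x^2 + x + y.
T(4,10) = 16 + 4 + 10 = 30.

30


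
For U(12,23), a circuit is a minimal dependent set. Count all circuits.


In U(12,23), circuits are the (13)-element subsets.
Any set of 13 elements is dependent, and removing any one element gives
an independent set of size 12, so it is a minimal dependent set.
Number of circuits = (23 choose 13) = 1144066.

1144066


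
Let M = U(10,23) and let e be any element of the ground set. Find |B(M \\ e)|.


Deleting e from U(10,23) gives U(10,22) since n > r.
Bases of U(10,22) = C(22,10) = 646646.

646646


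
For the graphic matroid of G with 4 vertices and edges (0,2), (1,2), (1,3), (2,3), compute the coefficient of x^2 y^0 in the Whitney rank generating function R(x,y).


R(x,y) = sum over A in 2^E of x^(r(E)-r(A)) * y^(|A|-r(A)).
G has 4 vertices, 4 edges. r(E) = 3.
Enumerate all 2^4 = 16 subsets.
Count subsets with r(E)-r(A)=2 and |A|-r(A)=0: 4.

4


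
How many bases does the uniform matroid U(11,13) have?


Bases of U(11,13) are all 11-element subsets of the 13-element ground set.
Number of bases = C(13,11).
(13 choose 11) = 78.

78


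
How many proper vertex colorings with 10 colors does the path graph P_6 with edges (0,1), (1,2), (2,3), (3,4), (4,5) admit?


P(P_6, k) = k * (k-1)^(5).
P(10) = 10 * 9^5 = 10 * 59049 = 590490.

590490


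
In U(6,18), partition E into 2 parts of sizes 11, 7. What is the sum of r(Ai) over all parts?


r(Ai) = min(|Ai|, 6) for each part.
Sum = min(11,6) + min(7,6)
    = 6 + 6
    = 12.

12


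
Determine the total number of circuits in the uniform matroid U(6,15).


In U(6,15), circuits are the (7)-element subsets.
Any set of 7 elements is dependent, and removing any one element gives
an independent set of size 6, so it is a minimal dependent set.
Number of circuits = C(15,7) = 15! / (7! * 8!) = 6435.

6435


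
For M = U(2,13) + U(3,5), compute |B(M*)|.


(M1+M2)* = M1* + M2*.
M1* = U(11,13), bases: C(13,11) = 78.
M2* = U(2,5), bases: C(5,2) = 10.
|B(M*)| = 78 * 10 = 780.

780


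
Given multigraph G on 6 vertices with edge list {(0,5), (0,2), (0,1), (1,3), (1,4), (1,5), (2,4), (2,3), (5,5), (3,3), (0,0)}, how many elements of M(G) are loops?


In a graphic matroid, a loop is a self-loop edge (u,u) with rank 0.
Examining all 11 edges for self-loops...
Self-loops found: (5,5), (3,3), (0,0)
Number of loops = 3.

3


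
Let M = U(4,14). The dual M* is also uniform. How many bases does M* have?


The dual of U(r,n) is U(n-r, n) = U(10,14).
Bases of U(10,14) are all (10)-element subsets.
|B(M*)| = C(14,10) = 14! / (10! * 4!) = 1001.

1001


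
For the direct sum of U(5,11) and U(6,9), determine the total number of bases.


Bases of a direct sum M1 + M2: |B| = |B(M1)| * |B(M2)|.
|B(U(5,11))| = C(11,5) = 462.
|B(U(6,9))| = C(9,6) = 84.
Total bases = 462 * 84 = 38808.

38808


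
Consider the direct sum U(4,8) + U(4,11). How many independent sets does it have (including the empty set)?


For a direct sum, |I(M1+M2)| = |I(M1)| * |I(M2)|.
|I(U(4,8))| = sum C(8,k) for k=0..4 = 163.
|I(U(4,11))| = sum C(11,k) for k=0..4 = 562.
Total = 163 * 562 = 91606.

91606


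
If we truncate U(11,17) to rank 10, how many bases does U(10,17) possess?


Truncating U(11,17) to rank 10 gives U(10,17).
Bases of U(10,17) are all 10-element subsets of 17 elements.
Number of bases = C(17,10) = 19448.

19448


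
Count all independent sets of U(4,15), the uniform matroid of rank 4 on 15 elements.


Independent sets of U(4,15) are all subsets of size <= 4.
Count = (15 choose 0) + (15 choose 1) + (15 choose 2) + (15 choose 3) + (15 choose 4)
     = 1 + 15 + 105 + 455 + 1365
     = 1941.

1941


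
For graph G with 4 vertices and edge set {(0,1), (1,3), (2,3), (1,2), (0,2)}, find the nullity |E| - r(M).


Cycle rank (nullity) = |E| - r(M) = |E| - (|V| - c).
|E| = 5, |V| = 4, c = 1.
Nullity = 5 - (4 - 1) = 5 - 3 = 2.

2


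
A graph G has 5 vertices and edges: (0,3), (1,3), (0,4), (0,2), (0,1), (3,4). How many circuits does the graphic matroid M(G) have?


A circuit in a graphic matroid = edge set of a simple cycle.
G has 5 vertices and 6 edges.
Enumerating all minimal edge subsets forming cycles...
Total circuits found: 3.

3


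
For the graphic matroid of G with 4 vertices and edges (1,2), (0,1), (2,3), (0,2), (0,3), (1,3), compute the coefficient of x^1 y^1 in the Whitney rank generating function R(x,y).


R(x,y) = sum over A in 2^E of x^(r(E)-r(A)) * y^(|A|-r(A)).
G has 4 vertices, 6 edges. r(E) = 3.
Enumerate all 2^6 = 64 subsets.
Count subsets with r(E)-r(A)=1 and |A|-r(A)=1: 4.

4


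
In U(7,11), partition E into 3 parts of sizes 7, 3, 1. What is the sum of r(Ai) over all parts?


r(Ai) = min(|Ai|, 7) for each part.
Sum = min(7,7) + min(3,7) + min(1,7)
    = 7 + 3 + 1
    = 11.

11


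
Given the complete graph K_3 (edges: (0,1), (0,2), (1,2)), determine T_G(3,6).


T(K_3; x,y) = x^2 + x + y.
T(3,6) = 9 + 3 + 6 = 18.

18


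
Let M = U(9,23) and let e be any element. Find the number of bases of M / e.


Contracting e from U(9,23) gives U(8,22).
Bases of U(8,22) = (22 choose 8) = 319770.

319770


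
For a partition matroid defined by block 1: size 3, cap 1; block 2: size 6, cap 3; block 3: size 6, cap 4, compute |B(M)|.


A basis picks exactly ci elements from block i.
Number of bases = product of C(|Si|, ci).
= C(3,1) * C(6,3) * C(6,4)
= 3 * 20 * 15
= 900.

900


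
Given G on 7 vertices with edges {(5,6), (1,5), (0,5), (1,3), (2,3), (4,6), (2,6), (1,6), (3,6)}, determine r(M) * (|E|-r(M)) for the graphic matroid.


r(M) = |V| - c = 7 - 1 = 6.
nullity = |E| - r(M) = 9 - 6 = 3.
Product = 6 * 3 = 18.

18


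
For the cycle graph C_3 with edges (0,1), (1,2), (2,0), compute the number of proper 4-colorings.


P(C_3, k) = (k-1)^3 + (-1)^3*(k-1).
P(4) = (3)^3 - 3
= 27 - 3 = 24.

24


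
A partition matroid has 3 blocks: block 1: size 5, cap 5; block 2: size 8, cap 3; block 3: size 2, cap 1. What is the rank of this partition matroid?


Rank of a partition matroid = sum of min(|Si|, ci) for each block.
= min(5,5) + min(8,3) + min(2,1)
= 5 + 3 + 1
= 9.

9


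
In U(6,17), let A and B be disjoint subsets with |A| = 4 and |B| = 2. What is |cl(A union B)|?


|A union B| = 4 + 2 = 6 (disjoint).
In U(6,17), cl(S) = S if |S| < 6, else cl(S) = E.
Since 6 >= 6, cl(A union B) = E.
|cl(A union B)| = 17.

17


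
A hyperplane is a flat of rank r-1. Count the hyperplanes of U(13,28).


Hyperplanes of U(13,28) are flats of rank 12.
In a uniform matroid, these are exactly the (12)-element subsets.
Count = C(28,12) = 30421755.

30421755


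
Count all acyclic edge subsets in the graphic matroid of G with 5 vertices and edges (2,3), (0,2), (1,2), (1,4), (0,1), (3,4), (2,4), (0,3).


An independent set in a graphic matroid is an acyclic edge subset.
G has 5 vertices and 8 edges.
Enumerate all 2^8 = 256 subsets, checking for acyclicity.
Total independent sets = 134.

134


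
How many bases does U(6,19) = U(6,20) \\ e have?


Deleting e from U(6,20) gives U(6,19) since n > r.
Bases of U(6,19) = C(19,6) = 27132.

27132


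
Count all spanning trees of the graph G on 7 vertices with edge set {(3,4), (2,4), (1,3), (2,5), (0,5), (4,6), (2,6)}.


By Kirchhoff's matrix tree theorem, the number of spanning trees equals
the determinant of any cofactor of the Laplacian matrix L.
G has 7 vertices and 7 edges.
Computing the (6 x 6) cofactor determinant gives 3.

3


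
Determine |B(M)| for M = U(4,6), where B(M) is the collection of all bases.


Bases of U(4,6) are all 4-element subsets of the 6-element ground set.
Number of bases = C(6,4).
C(6,4) = (6 * 5 * 4 * 3) / (1 * 2 * 3 * 4) = 15.

15


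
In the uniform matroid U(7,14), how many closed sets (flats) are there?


Flats of U(7,14): every subset of size < 7 is a flat, plus E itself.
Count = (14 choose 0) + (14 choose 1) + (14 choose 2) + (14 choose 3) + (14 choose 4) + (14 choose 5) + (14 choose 6) + 1
     = 1 + 14 + 91 + 364 + 1001 + 2002 + 3003 + 1
     = 6477.

6477


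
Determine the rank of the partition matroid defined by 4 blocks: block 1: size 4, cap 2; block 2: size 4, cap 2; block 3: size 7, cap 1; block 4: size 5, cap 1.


Rank of a partition matroid = sum of min(|Si|, ci) for each block.
= min(4,2) + min(4,2) + min(7,1) + min(5,1)
= 2 + 2 + 1 + 1
= 6.

6


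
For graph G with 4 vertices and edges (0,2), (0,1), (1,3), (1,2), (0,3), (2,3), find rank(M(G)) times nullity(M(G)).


r(M) = |V| - c = 4 - 1 = 3.
nullity = |E| - r(M) = 6 - 3 = 3.
Product = 3 * 3 = 9.

9


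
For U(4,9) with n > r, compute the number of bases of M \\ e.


Deleting e from U(4,9) gives U(4,8) since n > r.
Bases of U(4,8) = C(8,4) = 8! / (4! * 4!) = 70.

70


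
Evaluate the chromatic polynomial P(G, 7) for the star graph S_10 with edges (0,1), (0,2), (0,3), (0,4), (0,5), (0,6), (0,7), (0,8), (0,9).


P(tree, k) = k * (k-1)^(9) for any tree on 10 vertices.
P(7) = 7 * 6^9 = 7 * 10077696 = 70543872.

70543872


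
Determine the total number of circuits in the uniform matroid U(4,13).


In U(4,13), circuits are the (5)-element subsets.
Any set of 5 elements is dependent, and removing any one element gives
an independent set of size 4, so it is a minimal dependent set.
Number of circuits = C(13,5) = 13! / (5! * 8!) = 1287.

1287


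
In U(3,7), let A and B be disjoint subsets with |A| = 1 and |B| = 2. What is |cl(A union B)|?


|A union B| = 1 + 2 = 3 (disjoint).
In U(3,7), cl(S) = S if |S| < 3, else cl(S) = E.
Since 3 >= 3, cl(A union B) = E.
|cl(A union B)| = 7.

7


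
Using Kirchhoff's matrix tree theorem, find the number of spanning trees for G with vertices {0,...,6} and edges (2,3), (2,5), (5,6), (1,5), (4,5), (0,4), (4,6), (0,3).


By Kirchhoff's matrix tree theorem, the number of spanning trees equals
the determinant of any cofactor of the Laplacian matrix L.
G has 7 vertices and 8 edges.
Computing the (6 x 6) cofactor determinant gives 14.

14


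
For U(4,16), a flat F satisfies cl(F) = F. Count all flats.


Flats of U(4,16): every subset of size < 4 is a flat, plus E itself.
Count = (16 choose 0) + (16 choose 1) + (16 choose 2) + (16 choose 3) + 1
     = 1 + 16 + 120 + 560 + 1
     = 698.

698


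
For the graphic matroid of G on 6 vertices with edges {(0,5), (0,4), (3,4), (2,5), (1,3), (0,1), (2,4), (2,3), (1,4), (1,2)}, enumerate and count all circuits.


A circuit in a graphic matroid = edge set of a simple cycle.
G has 6 vertices and 10 edges.
Enumerating all minimal edge subsets forming cycles...
Total circuits found: 22.

22


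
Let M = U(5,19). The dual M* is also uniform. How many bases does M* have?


The dual of U(r,n) is U(n-r, n) = U(14,19).
Bases of U(14,19) are all (14)-element subsets.
|B(M*)| = C(19,14) = 19! / (14! * 5!) = 11628.

11628


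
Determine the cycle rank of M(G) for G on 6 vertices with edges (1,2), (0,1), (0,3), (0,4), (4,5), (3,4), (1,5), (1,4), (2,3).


Cycle rank (nullity) = |E| - r(M) = |E| - (|V| - c).
|E| = 9, |V| = 6, c = 1.
Nullity = 9 - (6 - 1) = 9 - 5 = 4.

4


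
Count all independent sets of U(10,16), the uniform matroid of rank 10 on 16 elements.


Independent sets of U(10,16) are all subsets of size <= 10.
Count = C(16,0) + C(16,1) + C(16,2) + C(16,3) + C(16,4) + C(16,5) + C(16,6) + C(16,7) + C(16,8) + C(16,9) + C(16,10)
     = 1 + 16 + 120 + 560 + 1820 + 4368 + 8008 + 11440 + 12870 + 11440 + 8008
     = 58651.

58651


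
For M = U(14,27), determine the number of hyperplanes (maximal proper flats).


Hyperplanes of U(14,27) are flats of rank 13.
In a uniform matroid, these are exactly the (13)-element subsets.
Count = C(27,13) = 20058300.

20058300


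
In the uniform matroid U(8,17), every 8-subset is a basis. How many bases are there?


Bases of U(8,17) are all 8-element subsets of the 17-element ground set.
Number of bases = C(17,8).
C(17,8) = 17! / (8! * 9!) = 24310.

24310


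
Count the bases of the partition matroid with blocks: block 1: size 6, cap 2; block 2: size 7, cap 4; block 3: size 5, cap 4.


A basis picks exactly ci elements from block i.
Number of bases = product of C(|Si|, ci).
= C(6,2) * C(7,4) * C(5,4)
= 15 * 35 * 5
= 2625.

2625


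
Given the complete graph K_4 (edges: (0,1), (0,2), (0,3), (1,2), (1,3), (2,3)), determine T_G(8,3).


T(K_4; x,y) = x^3 + 3x^2 + 4xy + 2x + y^3 + 3y^2 + 2y.
Substituting x=8, y=3:
= 512 + 192 + 96 + 16 + 27 + 27 + 6
= 876.

876


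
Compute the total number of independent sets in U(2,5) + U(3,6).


For a direct sum, |I(M1+M2)| = |I(M1)| * |I(M2)|.
|I(U(2,5))| = sum C(5,k) for k=0..2 = 16.
|I(U(3,6))| = sum C(6,k) for k=0..3 = 42.
Total = 16 * 42 = 672.

672


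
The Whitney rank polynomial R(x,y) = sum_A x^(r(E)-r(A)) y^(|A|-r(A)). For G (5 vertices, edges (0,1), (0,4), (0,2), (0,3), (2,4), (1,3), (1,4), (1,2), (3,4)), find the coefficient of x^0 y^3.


R(x,y) = sum over A in 2^E of x^(r(E)-r(A)) * y^(|A|-r(A)).
G has 5 vertices, 9 edges. r(E) = 4.
Enumerate all 2^9 = 512 subsets.
Count subsets with r(E)-r(A)=0 and |A|-r(A)=3: 36.

36


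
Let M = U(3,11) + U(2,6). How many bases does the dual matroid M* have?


(M1+M2)* = M1* + M2*.
M1* = U(8,11), bases: C(11,8) = 165.
M2* = U(4,6), bases: C(6,4) = 15.
|B(M*)| = 165 * 15 = 2475.

2475


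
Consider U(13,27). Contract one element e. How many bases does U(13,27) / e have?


Contracting e from U(13,27) gives U(12,26).
Bases of U(12,26) = C(26,12) = 9657700.

9657700


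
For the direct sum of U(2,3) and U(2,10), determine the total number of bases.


Bases of a direct sum M1 + M2: |B| = |B(M1)| * |B(M2)|.
|B(U(2,3))| = C(3,2) = 3.
|B(U(2,10))| = C(10,2) = 45.
Total bases = 3 * 45 = 135.

135


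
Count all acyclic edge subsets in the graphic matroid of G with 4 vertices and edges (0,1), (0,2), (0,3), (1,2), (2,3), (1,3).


An independent set in a graphic matroid is an acyclic edge subset.
G has 4 vertices and 6 edges.
Enumerate all 2^6 = 64 subsets, checking for acyclicity.
Total independent sets = 38.

38


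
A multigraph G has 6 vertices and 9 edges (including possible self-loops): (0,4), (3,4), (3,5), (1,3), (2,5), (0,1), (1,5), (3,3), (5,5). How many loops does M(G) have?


In a graphic matroid, a loop is a self-loop edge (u,u) with rank 0.
Examining all 9 edges for self-loops...
Self-loops found: (3,3), (5,5)
Number of loops = 2.

2


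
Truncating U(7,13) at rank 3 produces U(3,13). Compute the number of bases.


Truncating U(7,13) to rank 3 gives U(3,13).
Bases of U(3,13) are all 3-element subsets of 13 elements.
Number of bases = C(13,3) = 13! / (3! * 10!) = 286.

286


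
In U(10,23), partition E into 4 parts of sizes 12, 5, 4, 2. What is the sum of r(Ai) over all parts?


r(Ai) = min(|Ai|, 10) for each part.
Sum = min(12,10) + min(5,10) + min(4,10) + min(2,10)
    = 10 + 5 + 4 + 2
    = 21.

21


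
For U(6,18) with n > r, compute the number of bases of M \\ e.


Deleting e from U(6,18) gives U(6,17) since n > r.
Bases of U(6,17) = C(17,6) = 17! / (6! * 11!) = 12376.

12376


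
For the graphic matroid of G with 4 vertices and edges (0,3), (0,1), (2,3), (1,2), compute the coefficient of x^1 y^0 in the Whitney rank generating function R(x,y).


R(x,y) = sum over A in 2^E of x^(r(E)-r(A)) * y^(|A|-r(A)).
G has 4 vertices, 4 edges. r(E) = 3.
Enumerate all 2^4 = 16 subsets.
Count subsets with r(E)-r(A)=1 and |A|-r(A)=0: 6.

6


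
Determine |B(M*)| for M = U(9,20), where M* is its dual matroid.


The dual of U(r,n) is U(n-r, n) = U(11,20).
Bases of U(11,20) are all (11)-element subsets.
|B(M*)| = C(20,11) = 20! / (11! * 9!) = 167960.

167960


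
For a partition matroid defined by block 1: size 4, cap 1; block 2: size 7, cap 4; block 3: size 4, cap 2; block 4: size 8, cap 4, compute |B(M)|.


A basis picks exactly ci elements from block i.
Number of bases = product of C(|Si|, ci).
= C(4,1) * C(7,4) * C(4,2) * C(8,4)
= 4 * 35 * 6 * 70
= 58800.

58800


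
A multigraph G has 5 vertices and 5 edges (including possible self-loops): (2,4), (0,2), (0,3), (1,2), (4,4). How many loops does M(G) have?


In a graphic matroid, a loop is a self-loop edge (u,u) with rank 0.
Examining all 5 edges for self-loops...
Self-loops found: (4,4)
Number of loops = 1.

1


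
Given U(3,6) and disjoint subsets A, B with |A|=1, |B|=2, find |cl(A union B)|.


|A union B| = 1 + 2 = 3 (disjoint).
In U(3,6), cl(S) = S if |S| < 3, else cl(S) = E.
Since 3 >= 3, cl(A union B) = E.
|cl(A union B)| = 6.

6


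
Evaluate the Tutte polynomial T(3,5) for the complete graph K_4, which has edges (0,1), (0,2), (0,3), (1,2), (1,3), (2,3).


T(K_4; x,y) = x^3 + 3x^2 + 4xy + 2x + y^3 + 3y^2 + 2y.
Substituting x=3, y=5:
= 27 + 27 + 60 + 6 + 125 + 75 + 10
= 330.

330


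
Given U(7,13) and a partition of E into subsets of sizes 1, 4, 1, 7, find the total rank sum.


r(Ai) = min(|Ai|, 7) for each part.
Sum = min(1,7) + min(4,7) + min(1,7) + min(7,7)
    = 1 + 4 + 1 + 7
    = 13.

13


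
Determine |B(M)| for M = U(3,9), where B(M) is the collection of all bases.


Bases of U(3,9) are all 3-element subsets of the 9-element ground set.
Number of bases = C(9,3).
C(9,3) = (9 * 8 * 7) / (1 * 2 * 3) = 84.

84


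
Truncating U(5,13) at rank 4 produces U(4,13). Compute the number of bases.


Truncating U(5,13) to rank 4 gives U(4,13).
Bases of U(4,13) are all 4-element subsets of 13 elements.
Number of bases = C(13,4) = (13 * 12 * 11 * 10) / (1 * 2 * 3 * 4) = 715.

715


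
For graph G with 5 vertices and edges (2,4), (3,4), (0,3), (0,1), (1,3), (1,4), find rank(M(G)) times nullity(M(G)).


r(M) = |V| - c = 5 - 1 = 4.
nullity = |E| - r(M) = 6 - 4 = 2.
Product = 4 * 2 = 8.

8
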